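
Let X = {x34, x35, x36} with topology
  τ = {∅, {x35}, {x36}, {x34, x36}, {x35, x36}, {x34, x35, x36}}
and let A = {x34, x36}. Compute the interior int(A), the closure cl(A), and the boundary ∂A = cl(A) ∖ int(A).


int(A) = {x34, x36}, cl(A) = {x34, x36}, ∂A = ∅.

Closed sets in (X, τ) are complements of opens:
  closed(X, τ) = {∅, {x34}, {x35}, {x34, x35}, {x34, x36}, {x34, x35, x36}}.
int(A) = ⋃ {U ∈ τ : U ⊆ A}. Opens contained in A: ∅, {x36}, {x34, x36}.
Taking the union of these: int(A) = {x34, x36}.
cl(A) = ⋂ {C closed : A ⊆ C}. Closed sets containing A: {x34, x36}, {x34, x35, x36}.
Intersecting these: cl(A) = {x34, x36}.
∂A = cl(A) ∖ int(A) = {x34, x36} ∖ {x34, x36} = ∅.


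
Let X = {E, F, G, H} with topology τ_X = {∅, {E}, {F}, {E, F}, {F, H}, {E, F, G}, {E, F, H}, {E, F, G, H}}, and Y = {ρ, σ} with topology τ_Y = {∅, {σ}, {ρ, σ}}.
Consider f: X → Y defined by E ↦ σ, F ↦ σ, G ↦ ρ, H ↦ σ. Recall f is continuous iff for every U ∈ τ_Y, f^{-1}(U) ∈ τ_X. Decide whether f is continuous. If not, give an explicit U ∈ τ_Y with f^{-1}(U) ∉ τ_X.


f IS continuous.

Compute f^{-1}(U) for each U ∈ τ_Y:
  U = ∅: f^{-1}(U) = ∅ ∈ τ_X ✓.
  U = {σ}: f^{-1}(U) = {E, F, H} ∈ τ_X ✓.
  U = {ρ, σ}: f^{-1}(U) = {E, F, G, H} ∈ τ_X ✓.
Every preimage lies in τ_X, so f IS continuous.


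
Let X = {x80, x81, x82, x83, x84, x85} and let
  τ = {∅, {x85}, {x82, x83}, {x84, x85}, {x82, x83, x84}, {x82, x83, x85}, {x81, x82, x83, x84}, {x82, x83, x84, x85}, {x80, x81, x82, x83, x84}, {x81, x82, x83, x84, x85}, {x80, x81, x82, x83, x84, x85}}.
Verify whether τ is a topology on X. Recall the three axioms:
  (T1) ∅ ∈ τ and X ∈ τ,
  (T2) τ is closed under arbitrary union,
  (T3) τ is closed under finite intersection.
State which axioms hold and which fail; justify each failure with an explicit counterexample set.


τ is NOT a topology on X.

Axiom (T1): ∅ ∈ τ? Yes; X ∈ τ? Yes.
Axiom (T2/T3): check pairwise unions and intersections of members of τ.
Counterexample for (T3): {x84, x85} ∩ {x82, x83, x84} = {x84} ∉ τ. Therefore τ is NOT a topology.


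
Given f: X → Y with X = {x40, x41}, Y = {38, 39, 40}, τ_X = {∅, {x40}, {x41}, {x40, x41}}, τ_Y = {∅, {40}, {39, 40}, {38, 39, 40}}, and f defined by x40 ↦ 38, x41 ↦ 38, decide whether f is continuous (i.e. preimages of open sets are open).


f IS continuous.

Compute f^{-1}(U) for each U ∈ τ_Y:
  U = ∅: f^{-1}(U) = ∅ ∈ τ_X ✓.
  U = {40}: f^{-1}(U) = ∅ ∈ τ_X ✓.
  U = {39, 40}: f^{-1}(U) = ∅ ∈ τ_X ✓.
  U = {38, 39, 40}: f^{-1}(U) = {x40, x41} ∈ τ_X ✓.
Every preimage lies in τ_X, so f IS continuous.


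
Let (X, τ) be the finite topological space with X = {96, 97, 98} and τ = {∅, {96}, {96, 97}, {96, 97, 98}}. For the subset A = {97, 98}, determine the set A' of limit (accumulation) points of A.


A' = {98}

For each x ∈ X, list the open sets U ∈ τ with x ∈ U, then check whether U ∩ (A ∖ {x}) ≠ ∅ for every such U.
  x = 96: open {96} ∋ x has {96} ∩ (A ∖ {96}) = ∅, so x is NOT a limit point.
  x = 97: open {96, 97} ∋ x has {96, 97} ∩ (A ∖ {97}) = ∅, so x is NOT a limit point.
  x = 98: opens ∋ x are {96, 97, 98}; each meets A ∖ {98}, so x IS a limit point.
Collecting: A' = {98}.


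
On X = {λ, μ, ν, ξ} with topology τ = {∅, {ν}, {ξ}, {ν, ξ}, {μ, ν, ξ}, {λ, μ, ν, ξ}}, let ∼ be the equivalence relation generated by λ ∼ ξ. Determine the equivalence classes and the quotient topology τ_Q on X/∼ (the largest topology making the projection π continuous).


X/∼ = {[λ=ξ], [μ], [ν]}; |τ_Q| = 3.

Equivalence classes: [λ=ξ], [μ], [ν].
Quotient map π: X → X/∼ sends λ ↦ [λ=ξ], μ ↦ [μ], ν ↦ [ν], ξ ↦ [λ=ξ].
For each subset V ⊆ X/∼, compute π^{-1}(V) ⊆ X and check whether π^{-1}(V) ∈ τ. V is open in τ_Q iff π^{-1}(V) ∈ τ.
  V = {}: π^{-1}(V) = ∅ ∈ τ ✓.
  V = {[λ=ξ]}: π^{-1}(V) = {λ, ξ} ∉ τ ✗.
  V = {[μ]}: π^{-1}(V) = {μ} ∉ τ ✗.
  V = {[λ=ξ], [μ]}: π^{-1}(V) = {λ, μ, ξ} ∉ τ ✗.
  V = {[ν]}: π^{-1}(V) = {ν} ∈ τ ✓.
  V = {[λ=ξ], [ν]}: π^{-1}(V) = {λ, ν, ξ} ∉ τ ✗.
  V = {[μ], [ν]}: π^{-1}(V) = {μ, ν} ∉ τ ✗.
  V = {[λ=ξ], [μ], [ν]}: π^{-1}(V) = {λ, μ, ν, ξ} ∈ τ ✓.
Open sets in the quotient: τ_Q = {{}, {[ν]}, {[λ=ξ], [μ], [ν]}} (3 elements).


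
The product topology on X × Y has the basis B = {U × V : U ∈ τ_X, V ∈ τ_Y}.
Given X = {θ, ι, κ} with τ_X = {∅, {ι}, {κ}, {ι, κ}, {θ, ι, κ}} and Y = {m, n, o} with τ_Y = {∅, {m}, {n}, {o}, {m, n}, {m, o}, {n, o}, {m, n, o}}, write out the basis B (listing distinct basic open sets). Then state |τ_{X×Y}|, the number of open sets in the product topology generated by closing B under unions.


Basis B = {∅ × ∅, {ι} × {m}, {ι} × {n}, {ι} × {o}, {κ} × {m}, {κ} × {n}, {κ} × {o}, {ι} × {m, n}, {ι} × {m, o}, {ι, κ} × {m}, {ι} × {n, o}, {ι, κ} × {n}, {ι, κ} × {o}, {κ} × {m, n}, {κ} × {m, o}, {κ} × {n, o}, {θ, ι, κ} × {m}, {θ, ι, κ} × {n}, {θ, ι, κ} × {o}, {ι} × {m, n, o}, {κ} × {m, n, o}, {ι, κ} × {m, n}, {ι, κ} × {m, o}, {ι, κ} × {n, o}, {θ, ι, κ} × {m, n}, {θ, ι, κ} × {m, o}, {θ, ι, κ} × {n, o}, {ι, κ} × {m, n, o}, {θ, ι, κ} × {m, n, o}}; |τ_{X×Y}| = 125.

Enumerate products U × V with U ∈ τ_X, V ∈ τ_Y (deduplicated):
  ∅ × ∅ = {} (∅)
  {ι} × {m} = {(ι,m)}
  {ι} × {n} = {(ι,n)}
  {ι} × {o} = {(ι,o)}
  {κ} × {m} = {(κ,m)}
  {κ} × {n} = {(κ,n)}
  {κ} × {o} = {(κ,o)}
  {ι} × {m, n} = {(ι,m), (ι,n)}
  {ι} × {m, o} = {(ι,m), (ι,o)}
  {ι, κ} × {m} = {(ι,m), (κ,m)}
  {ι} × {n, o} = {(ι,n), (ι,o)}
  {ι, κ} × {n} = {(ι,n), (κ,n)}
  {ι, κ} × {o} = {(ι,o), (κ,o)}
  {κ} × {m, n} = {(κ,m), (κ,n)}
  {κ} × {m, o} = {(κ,m), (κ,o)}
  {κ} × {n, o} = {(κ,n), (κ,o)}
  {θ, ι, κ} × {m} = {(θ,m), (ι,m), (κ,m)}
  {θ, ι, κ} × {n} = {(θ,n), (ι,n), (κ,n)}
  {θ, ι, κ} × {o} = {(θ,o), (ι,o), (κ,o)}
  {ι} × {m, n, o} = {(ι,m), (ι,n), (ι,o)}
  {κ} × {m, n, o} = {(κ,m), (κ,n), (κ,o)}
  {ι, κ} × {m, n} = {(ι,m), (ι,n), (κ,m), (κ,n)}
  {ι, κ} × {m, o} = {(ι,m), (ι,o), (κ,m), (κ,o)}
  {ι, κ} × {n, o} = {(ι,n), (ι,o), (κ,n), (κ,o)}
  {θ, ι, κ} × {m, n} = {(θ,m), (θ,n), (ι,m), (ι,n), (κ,m), (κ,n)}
  {θ, ι, κ} × {m, o} = {(θ,m), (θ,o), (ι,m), (ι,o), (κ,m), (κ,o)}
  {θ, ι, κ} × {n, o} = {(θ,n), (θ,o), (ι,n), (ι,o), (κ,n), (κ,o)}
  {ι, κ} × {m, n, o} = {(ι,m), (ι,n), (ι,o), (κ,m), (κ,n), (κ,o)}
  {θ, ι, κ} × {m, n, o} = {(θ,m), (θ,n), (θ,o), (ι,m), (ι,n), (ι,o), (κ,m), (κ,n), (κ,o)}
These 29 distinct sets form the basis B.
Close under arbitrary unions to get τ_{X×Y}; counting gives |τ_{X×Y}| = 125.


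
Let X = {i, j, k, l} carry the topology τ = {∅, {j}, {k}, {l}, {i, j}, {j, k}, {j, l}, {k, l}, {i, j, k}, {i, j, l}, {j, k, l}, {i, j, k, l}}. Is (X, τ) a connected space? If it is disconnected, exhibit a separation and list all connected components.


(X, τ) is disconnected; components = [{k}, {l}, {i, j}].

Find clopen sets (U ∈ τ with X ∖ U ∈ τ):
  U = ∅, X ∖ U = {i, j, k, l} — both open, so U is clopen.
  U = {k}, X ∖ U = {i, j, l} — both open, so U is clopen.
  U = {l}, X ∖ U = {i, j, k} — both open, so U is clopen.
  U = {i, j}, X ∖ U = {k, l} — both open, so U is clopen.
  U = {k, l}, X ∖ U = {i, j} — both open, so U is clopen.
  U = {i, j, k}, X ∖ U = {l} — both open, so U is clopen.
  U = {i, j, l}, X ∖ U = {k} — both open, so U is clopen.
  U = {i, j, k, l}, X ∖ U = ∅ — both open, so U is clopen.
Nontrivial clopen(s) exist: e.g. {i, j}. So (X, τ) is disconnected.
Compute connected components by grouping points that agree on all clopens:
  component: {k}
  component: {l}
  component: {i, j}


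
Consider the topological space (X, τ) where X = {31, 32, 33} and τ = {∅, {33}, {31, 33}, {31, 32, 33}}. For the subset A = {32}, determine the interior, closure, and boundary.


int(A) = ∅, cl(A) = {32}, ∂A = {32}.

Closed sets in (X, τ) are complements of opens:
  closed(X, τ) = {∅, {32}, {31, 32}, {31, 32, 33}}.
int(A) = ⋃ {U ∈ τ : U ⊆ A}. Opens contained in A: ∅.
Taking the union of these: int(A) = ∅.
cl(A) = ⋂ {C closed : A ⊆ C}. Closed sets containing A: {32}, {31, 32}, {31, 32, 33}.
Intersecting these: cl(A) = {32}.
∂A = cl(A) ∖ int(A) = {32} ∖ ∅ = {32}.


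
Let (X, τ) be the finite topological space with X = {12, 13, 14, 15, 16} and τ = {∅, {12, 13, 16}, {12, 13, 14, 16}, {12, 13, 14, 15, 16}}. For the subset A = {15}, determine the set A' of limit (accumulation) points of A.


A' = ∅

For each x ∈ X, list the open sets U ∈ τ with x ∈ U, then check whether U ∩ (A ∖ {x}) ≠ ∅ for every such U.
  x = 12: open {12, 13, 16} ∋ x has {12, 13, 16} ∩ (A ∖ {12}) = ∅, so x is NOT a limit point.
  x = 13: open {12, 13, 16} ∋ x has {12, 13, 16} ∩ (A ∖ {13}) = ∅, so x is NOT a limit point.
  x = 14: open {12, 13, 14, 16} ∋ x has {12, 13, 14, 16} ∩ (A ∖ {14}) = ∅, so x is NOT a limit point.
  x = 15: open {12, 13, 14, 15, 16} ∋ x has {12, 13, 14, 15, 16} ∩ (A ∖ {15}) = ∅, so x is NOT a limit point.
  x = 16: open {12, 13, 16} ∋ x has {12, 13, 16} ∩ (A ∖ {16}) = ∅, so x is NOT a limit point.
Collecting: A' = ∅.


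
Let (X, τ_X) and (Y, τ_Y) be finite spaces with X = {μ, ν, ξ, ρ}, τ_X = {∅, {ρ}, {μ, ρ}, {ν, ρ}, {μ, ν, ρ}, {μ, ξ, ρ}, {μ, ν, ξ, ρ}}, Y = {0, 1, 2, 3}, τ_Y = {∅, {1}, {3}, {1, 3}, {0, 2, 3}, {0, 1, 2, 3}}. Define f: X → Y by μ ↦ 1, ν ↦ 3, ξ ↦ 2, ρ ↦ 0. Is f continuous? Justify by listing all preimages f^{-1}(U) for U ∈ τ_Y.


f is NOT continuous.

Compute f^{-1}(U) for each U ∈ τ_Y:
  U = ∅: f^{-1}(U) = ∅ ∈ τ_X ✓.
  U = {1}: f^{-1}(U) = {μ} ∉ τ_X ✗.
  U = {3}: f^{-1}(U) = {ν} ∉ τ_X ✗.
  U = {1, 3}: f^{-1}(U) = {μ, ν} ∉ τ_X ✗.
  U = {0, 2, 3}: f^{-1}(U) = {ν, ξ, ρ} ∉ τ_X ✗.
  U = {0, 1, 2, 3}: f^{-1}(U) = {μ, ν, ξ, ρ} ∈ τ_X ✓.
Found U = {1} with f^{-1}(U) = {μ} not in τ_X. Therefore f is NOT continuous.


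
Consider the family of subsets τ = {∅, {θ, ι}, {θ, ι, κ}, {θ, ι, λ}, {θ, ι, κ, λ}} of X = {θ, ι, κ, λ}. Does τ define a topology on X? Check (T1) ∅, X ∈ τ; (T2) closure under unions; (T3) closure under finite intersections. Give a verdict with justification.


τ IS a topology on X.

Axiom (T1): ∅ ∈ τ? Yes; X ∈ τ? Yes.
Axiom (T2/T3): check pairwise unions and intersections of members of τ.
All pairwise intersections and unions checked — each lies in τ. Therefore τ satisfies (T1), (T2), (T3): it IS a topology on X.


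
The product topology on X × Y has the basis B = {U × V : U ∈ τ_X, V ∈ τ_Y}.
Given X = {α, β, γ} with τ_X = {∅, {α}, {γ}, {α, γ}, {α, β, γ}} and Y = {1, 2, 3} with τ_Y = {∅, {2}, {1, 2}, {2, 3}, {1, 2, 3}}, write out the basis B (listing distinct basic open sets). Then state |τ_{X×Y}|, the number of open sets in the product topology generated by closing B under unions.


Basis B = {∅ × ∅, {α} × {2}, {γ} × {2}, {α} × {1, 2}, {α} × {2, 3}, {α, γ} × {2}, {γ} × {1, 2}, {γ} × {2, 3}, {α} × {1, 2, 3}, {α, β, γ} × {2}, {γ} × {1, 2, 3}, {α, γ} × {1, 2}, {α, γ} × {2, 3}, {α, γ} × {1, 2, 3}, {α, β, γ} × {1, 2}, {α, β, γ} × {2, 3}, {α, β, γ} × {1, 2, 3}}; |τ_{X×Y}| = 50.

Enumerate products U × V with U ∈ τ_X, V ∈ τ_Y (deduplicated):
  ∅ × ∅ = {} (∅)
  {α} × {2} = {(α,2)}
  {γ} × {2} = {(γ,2)}
  {α} × {1, 2} = {(α,1), (α,2)}
  {α} × {2, 3} = {(α,2), (α,3)}
  {α, γ} × {2} = {(α,2), (γ,2)}
  {γ} × {1, 2} = {(γ,1), (γ,2)}
  {γ} × {2, 3} = {(γ,2), (γ,3)}
  {α} × {1, 2, 3} = {(α,1), (α,2), (α,3)}
  {α, β, γ} × {2} = {(α,2), (β,2), (γ,2)}
  {γ} × {1, 2, 3} = {(γ,1), (γ,2), (γ,3)}
  {α, γ} × {1, 2} = {(α,1), (α,2), (γ,1), (γ,2)}
  {α, γ} × {2, 3} = {(α,2), (α,3), (γ,2), (γ,3)}
  {α, γ} × {1, 2, 3} = {(α,1), (α,2), (α,3), (γ,1), (γ,2), (γ,3)}
  {α, β, γ} × {1, 2} = {(α,1), (α,2), (β,1), (β,2), (γ,1), (γ,2)}
  {α, β, γ} × {2, 3} = {(α,2), (α,3), (β,2), (β,3), (γ,2), (γ,3)}
  {α, β, γ} × {1, 2, 3} = {(α,1), (α,2), (α,3), (β,1), (β,2), (β,3), (γ,1), (γ,2), (γ,3)}
These 17 distinct sets form the basis B.
Close under arbitrary unions to get τ_{X×Y}; counting gives |τ_{X×Y}| = 50.


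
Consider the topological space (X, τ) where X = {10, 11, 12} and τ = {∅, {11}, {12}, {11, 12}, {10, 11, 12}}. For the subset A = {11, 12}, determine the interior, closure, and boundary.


int(A) = {11, 12}, cl(A) = {10, 11, 12}, ∂A = {10}.

Closed sets in (X, τ) are complements of opens:
  closed(X, τ) = {∅, {10}, {10, 11}, {10, 12}, {10, 11, 12}}.
int(A) = ⋃ {U ∈ τ : U ⊆ A}. Opens contained in A: ∅, {11}, {12}, {11, 12}.
Taking the union of these: int(A) = {11, 12}.
cl(A) = ⋂ {C closed : A ⊆ C}. Closed sets containing A: {10, 11, 12}.
Intersecting these: cl(A) = {10, 11, 12}.
∂A = cl(A) ∖ int(A) = {10, 11, 12} ∖ {11, 12} = {10}.


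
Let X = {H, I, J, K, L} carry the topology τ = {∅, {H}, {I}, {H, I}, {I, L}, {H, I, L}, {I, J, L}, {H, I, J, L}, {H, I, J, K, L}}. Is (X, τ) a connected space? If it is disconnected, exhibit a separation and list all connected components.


(X, τ) is connected.

Find clopen sets (U ∈ τ with X ∖ U ∈ τ):
  U = ∅, X ∖ U = {H, I, J, K, L} — both open, so U is clopen.
  U = {H, I, J, K, L}, X ∖ U = ∅ — both open, so U is clopen.
Only trivial clopens (∅ and X) exist, so (X, τ) is connected.
Compute connected components by grouping points that agree on all clopens:
  component: {H, I, J, K, L}


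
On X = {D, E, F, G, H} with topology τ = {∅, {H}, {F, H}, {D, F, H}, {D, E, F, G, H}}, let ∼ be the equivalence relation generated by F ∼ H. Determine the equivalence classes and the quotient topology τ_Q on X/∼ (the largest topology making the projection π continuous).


X/∼ = {[D], [E], [F=H], [G]}; |τ_Q| = 4.

Equivalence classes: [D], [E], [F=H], [G].
Quotient map π: X → X/∼ sends D ↦ [D], E ↦ [E], F ↦ [F=H], G ↦ [G], H ↦ [F=H].
For each subset V ⊆ X/∼, compute π^{-1}(V) ⊆ X and check whether π^{-1}(V) ∈ τ. V is open in τ_Q iff π^{-1}(V) ∈ τ.
  V = {}: π^{-1}(V) = ∅ ∈ τ ✓.
  V = {[D]}: π^{-1}(V) = {D} ∉ τ ✗.
  V = {[E]}: π^{-1}(V) = {E} ∉ τ ✗.
  V = {[D], [E]}: π^{-1}(V) = {D, E} ∉ τ ✗.
  V = {[F=H]}: π^{-1}(V) = {F, H} ∈ τ ✓.
  V = {[D], [F=H]}: π^{-1}(V) = {D, F, H} ∈ τ ✓.
  V = {[E], [F=H]}: π^{-1}(V) = {E, F, H} ∉ τ ✗.
  V = {[D], [E], [F=H]}: π^{-1}(V) = {D, E, F, H} ∉ τ ✗.
  V = {[G]}: π^{-1}(V) = {G} ∉ τ ✗.
  V = {[D], [G]}: π^{-1}(V) = {D, G} ∉ τ ✗.
  V = {[E], [G]}: π^{-1}(V) = {E, G} ∉ τ ✗.
  V = {[D], [E], [G]}: π^{-1}(V) = {D, E, G} ∉ τ ✗.
  V = {[F=H], [G]}: π^{-1}(V) = {F, G, H} ∉ τ ✗.
  V = {[D], [F=H], [G]}: π^{-1}(V) = {D, F, G, H} ∉ τ ✗.
  V = {[E], [F=H], [G]}: π^{-1}(V) = {E, F, G, H} ∉ τ ✗.
  V = {[D], [E], [F=H], [G]}: π^{-1}(V) = {D, E, F, G, H} ∈ τ ✓.
Open sets in the quotient: τ_Q = {{}, {[F=H]}, {[D], [F=H]}, {[D], [E], [F=H], [G]}} (4 elements).


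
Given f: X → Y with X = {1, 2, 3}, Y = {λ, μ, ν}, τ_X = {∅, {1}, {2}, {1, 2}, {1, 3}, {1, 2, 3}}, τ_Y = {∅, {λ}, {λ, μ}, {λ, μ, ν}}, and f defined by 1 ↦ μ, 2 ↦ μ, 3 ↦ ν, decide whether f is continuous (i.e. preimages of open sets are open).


f IS continuous.

Compute f^{-1}(U) for each U ∈ τ_Y:
  U = ∅: f^{-1}(U) = ∅ ∈ τ_X ✓.
  U = {λ}: f^{-1}(U) = ∅ ∈ τ_X ✓.
  U = {λ, μ}: f^{-1}(U) = {1, 2} ∈ τ_X ✓.
  U = {λ, μ, ν}: f^{-1}(U) = {1, 2, 3} ∈ τ_X ✓.
Every preimage lies in τ_X, so f IS continuous.


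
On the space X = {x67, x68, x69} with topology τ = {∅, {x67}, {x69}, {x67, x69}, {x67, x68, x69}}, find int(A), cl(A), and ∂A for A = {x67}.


int(A) = {x67}, cl(A) = {x67, x68}, ∂A = {x68}.

Closed sets in (X, τ) are complements of opens:
  closed(X, τ) = {∅, {x68}, {x67, x68}, {x68, x69}, {x67, x68, x69}}.
int(A) = ⋃ {U ∈ τ : U ⊆ A}. Opens contained in A: ∅, {x67}.
Taking the union of these: int(A) = {x67}.
cl(A) = ⋂ {C closed : A ⊆ C}. Closed sets containing A: {x67, x68}, {x67, x68, x69}.
Intersecting these: cl(A) = {x67, x68}.
∂A = cl(A) ∖ int(A) = {x67, x68} ∖ {x67} = {x68}.


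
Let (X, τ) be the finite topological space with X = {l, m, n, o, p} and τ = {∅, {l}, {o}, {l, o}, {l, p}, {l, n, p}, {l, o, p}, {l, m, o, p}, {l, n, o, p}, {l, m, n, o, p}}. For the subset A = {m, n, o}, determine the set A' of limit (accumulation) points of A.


A' = {m}

For each x ∈ X, list the open sets U ∈ τ with x ∈ U, then check whether U ∩ (A ∖ {x}) ≠ ∅ for every such U.
  x = l: open {l} ∋ x has {l} ∩ (A ∖ {l}) = ∅, so x is NOT a limit point.
  x = m: opens ∋ x are {l, m, o, p}, {l, m, n, o, p}; each meets A ∖ {m}, so x IS a limit point.
  x = n: open {l, n, p} ∋ x has {l, n, p} ∩ (A ∖ {n}) = ∅, so x is NOT a limit point.
  x = o: open {o} ∋ x has {o} ∩ (A ∖ {o}) = ∅, so x is NOT a limit point.
  x = p: open {l, p} ∋ x has {l, p} ∩ (A ∖ {p}) = ∅, so x is NOT a limit point.
Collecting: A' = {m}.


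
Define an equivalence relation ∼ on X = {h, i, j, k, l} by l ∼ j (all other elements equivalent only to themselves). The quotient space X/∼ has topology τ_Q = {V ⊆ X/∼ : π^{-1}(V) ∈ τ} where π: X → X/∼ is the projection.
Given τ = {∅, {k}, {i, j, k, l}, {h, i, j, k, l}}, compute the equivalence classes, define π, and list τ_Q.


X/∼ = {[h], [i], [j=l], [k]}; |τ_Q| = 4.

Equivalence classes: [h], [i], [j=l], [k].
Quotient map π: X → X/∼ sends h ↦ [h], i ↦ [i], j ↦ [j=l], k ↦ [k], l ↦ [j=l].
For each subset V ⊆ X/∼, compute π^{-1}(V) ⊆ X and check whether π^{-1}(V) ∈ τ. V is open in τ_Q iff π^{-1}(V) ∈ τ.
  V = {}: π^{-1}(V) = ∅ ∈ τ ✓.
  V = {[h]}: π^{-1}(V) = {h} ∉ τ ✗.
  V = {[i]}: π^{-1}(V) = {i} ∉ τ ✗.
  V = {[h], [i]}: π^{-1}(V) = {h, i} ∉ τ ✗.
  V = {[j=l]}: π^{-1}(V) = {j, l} ∉ τ ✗.
  V = {[h], [j=l]}: π^{-1}(V) = {h, j, l} ∉ τ ✗.
  V = {[i], [j=l]}: π^{-1}(V) = {i, j, l} ∉ τ ✗.
  V = {[h], [i], [j=l]}: π^{-1}(V) = {h, i, j, l} ∉ τ ✗.
  V = {[k]}: π^{-1}(V) = {k} ∈ τ ✓.
  V = {[h], [k]}: π^{-1}(V) = {h, k} ∉ τ ✗.
  V = {[i], [k]}: π^{-1}(V) = {i, k} ∉ τ ✗.
  V = {[h], [i], [k]}: π^{-1}(V) = {h, i, k} ∉ τ ✗.
  V = {[j=l], [k]}: π^{-1}(V) = {j, k, l} ∉ τ ✗.
  V = {[h], [j=l], [k]}: π^{-1}(V) = {h, j, k, l} ∉ τ ✗.
  V = {[i], [j=l], [k]}: π^{-1}(V) = {i, j, k, l} ∈ τ ✓.
  V = {[h], [i], [j=l], [k]}: π^{-1}(V) = {h, i, j, k, l} ∈ τ ✓.
Open sets in the quotient: τ_Q = {{}, {[k]}, {[i], [j=l], [k]}, {[h], [i], [j=l], [k]}} (4 elements).


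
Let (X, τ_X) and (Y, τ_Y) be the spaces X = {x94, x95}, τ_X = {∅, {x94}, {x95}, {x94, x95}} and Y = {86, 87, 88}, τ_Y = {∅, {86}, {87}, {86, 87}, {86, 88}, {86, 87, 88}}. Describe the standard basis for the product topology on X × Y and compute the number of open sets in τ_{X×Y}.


Basis B = {∅ × ∅, {x94} × {86}, {x94} × {87}, {x95} × {86}, {x95} × {87}, {x94} × {86, 87}, {x94} × {86, 88}, {x94, x95} × {86}, {x94, x95} × {87}, {x95} × {86, 87}, {x95} × {86, 88}, {x94} × {86, 87, 88}, {x95} × {86, 87, 88}, {x94, x95} × {86, 87}, {x94, x95} × {86, 88}, {x94, x95} × {86, 87, 88}}; |τ_{X×Y}| = 36.

Enumerate products U × V with U ∈ τ_X, V ∈ τ_Y (deduplicated):
  ∅ × ∅ = {} (∅)
  {x94} × {86} = {(x94,86)}
  {x94} × {87} = {(x94,87)}
  {x95} × {86} = {(x95,86)}
  {x95} × {87} = {(x95,87)}
  {x94} × {86, 87} = {(x94,86), (x94,87)}
  {x94} × {86, 88} = {(x94,86), (x94,88)}
  {x94, x95} × {86} = {(x94,86), (x95,86)}
  {x94, x95} × {87} = {(x94,87), (x95,87)}
  {x95} × {86, 87} = {(x95,86), (x95,87)}
  {x95} × {86, 88} = {(x95,86), (x95,88)}
  {x94} × {86, 87, 88} = {(x94,86), (x94,87), (x94,88)}
  {x95} × {86, 87, 88} = {(x95,86), (x95,87), (x95,88)}
  {x94, x95} × {86, 87} = {(x94,86), (x94,87), (x95,86), (x95,87)}
  {x94, x95} × {86, 88} = {(x94,86), (x94,88), (x95,86), (x95,88)}
  {x94, x95} × {86, 87, 88} = {(x94,86), (x94,87), (x94,88), (x95,86), (x95,87), (x95,88)}
These 16 distinct sets form the basis B.
Close under arbitrary unions to get τ_{X×Y}; counting gives |τ_{X×Y}| = 36.


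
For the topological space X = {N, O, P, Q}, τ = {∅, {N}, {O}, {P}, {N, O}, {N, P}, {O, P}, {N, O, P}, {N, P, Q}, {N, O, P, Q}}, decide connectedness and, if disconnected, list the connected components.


(X, τ) is disconnected; components = [{O}, {N, P, Q}].

Find clopen sets (U ∈ τ with X ∖ U ∈ τ):
  U = ∅, X ∖ U = {N, O, P, Q} — both open, so U is clopen.
  U = {O}, X ∖ U = {N, P, Q} — both open, so U is clopen.
  U = {N, P, Q}, X ∖ U = {O} — both open, so U is clopen.
  U = {N, O, P, Q}, X ∖ U = ∅ — both open, so U is clopen.
Nontrivial clopen(s) exist: e.g. {N, P, Q}. So (X, τ) is disconnected.
Compute connected components by grouping points that agree on all clopens:
  component: {O}
  component: {N, P, Q}


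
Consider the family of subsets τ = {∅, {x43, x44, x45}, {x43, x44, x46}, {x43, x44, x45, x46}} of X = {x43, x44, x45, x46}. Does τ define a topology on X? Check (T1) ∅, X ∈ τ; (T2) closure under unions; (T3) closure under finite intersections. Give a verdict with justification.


τ is NOT a topology on X.

Axiom (T1): ∅ ∈ τ? Yes; X ∈ τ? Yes.
Axiom (T2/T3): check pairwise unions and intersections of members of τ.
Counterexample for (T3): {x43, x44, x45} ∩ {x43, x44, x46} = {x43, x44} ∉ τ. Therefore τ is NOT a topology.


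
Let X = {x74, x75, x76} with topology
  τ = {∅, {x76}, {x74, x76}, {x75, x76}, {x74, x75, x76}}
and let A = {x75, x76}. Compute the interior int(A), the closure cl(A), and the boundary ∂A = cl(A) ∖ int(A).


int(A) = {x75, x76}, cl(A) = {x74, x75, x76}, ∂A = {x74}.

Closed sets in (X, τ) are complements of opens:
  closed(X, τ) = {∅, {x74}, {x75}, {x74, x75}, {x74, x75, x76}}.
int(A) = ⋃ {U ∈ τ : U ⊆ A}. Opens contained in A: ∅, {x76}, {x75, x76}.
Taking the union of these: int(A) = {x75, x76}.
cl(A) = ⋂ {C closed : A ⊆ C}. Closed sets containing A: {x74, x75, x76}.
Intersecting these: cl(A) = {x74, x75, x76}.
∂A = cl(A) ∖ int(A) = {x74, x75, x76} ∖ {x75, x76} = {x74}.


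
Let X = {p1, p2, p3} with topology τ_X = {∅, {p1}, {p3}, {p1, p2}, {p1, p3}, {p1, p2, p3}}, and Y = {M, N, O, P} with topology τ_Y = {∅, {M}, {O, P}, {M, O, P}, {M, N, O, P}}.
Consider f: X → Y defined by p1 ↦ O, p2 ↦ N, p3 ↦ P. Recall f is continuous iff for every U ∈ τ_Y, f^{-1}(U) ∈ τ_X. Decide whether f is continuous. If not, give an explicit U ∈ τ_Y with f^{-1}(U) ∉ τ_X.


f IS continuous.

Compute f^{-1}(U) for each U ∈ τ_Y:
  U = ∅: f^{-1}(U) = ∅ ∈ τ_X ✓.
  U = {M}: f^{-1}(U) = ∅ ∈ τ_X ✓.
  U = {O, P}: f^{-1}(U) = {p1, p3} ∈ τ_X ✓.
  U = {M, O, P}: f^{-1}(U) = {p1, p3} ∈ τ_X ✓.
  U = {M, N, O, P}: f^{-1}(U) = {p1, p2, p3} ∈ τ_X ✓.
Every preimage lies in τ_X, so f IS continuous.


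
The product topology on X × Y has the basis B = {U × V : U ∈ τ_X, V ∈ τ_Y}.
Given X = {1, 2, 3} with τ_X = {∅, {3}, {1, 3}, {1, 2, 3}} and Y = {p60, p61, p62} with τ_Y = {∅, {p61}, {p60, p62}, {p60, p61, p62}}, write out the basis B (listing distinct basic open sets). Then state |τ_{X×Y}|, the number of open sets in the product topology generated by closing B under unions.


Basis B = {∅ × ∅, {3} × {p61}, {1, 3} × {p61}, {3} × {p60, p62}, {1, 2, 3} × {p61}, {3} × {p60, p61, p62}, {1, 3} × {p60, p62}, {1, 3} × {p60, p61, p62}, {1, 2, 3} × {p60, p62}, {1, 2, 3} × {p60, p61, p62}}; |τ_{X×Y}| = 16.

Enumerate products U × V with U ∈ τ_X, V ∈ τ_Y (deduplicated):
  ∅ × ∅ = {} (∅)
  {3} × {p61} = {(3,p61)}
  {1, 3} × {p61} = {(1,p61), (3,p61)}
  {3} × {p60, p62} = {(3,p60), (3,p62)}
  {1, 2, 3} × {p61} = {(1,p61), (2,p61), (3,p61)}
  {3} × {p60, p61, p62} = {(3,p60), (3,p61), (3,p62)}
  {1, 3} × {p60, p62} = {(1,p60), (1,p62), (3,p60), (3,p62)}
  {1, 3} × {p60, p61, p62} = {(1,p60), (1,p61), (1,p62), (3,p60), (3,p61), (3,p62)}
  {1, 2, 3} × {p60, p62} = {(1,p60), (1,p62), (2,p60), (2,p62), (3,p60), (3,p62)}
  {1, 2, 3} × {p60, p61, p62} = {(1,p60), (1,p61), (1,p62), (2,p60), (2,p61), (2,p62), (3,p60), (3,p61), (3,p62)}
These 10 distinct sets form the basis B.
Close under arbitrary unions to get τ_{X×Y}; counting gives |τ_{X×Y}| = 16.


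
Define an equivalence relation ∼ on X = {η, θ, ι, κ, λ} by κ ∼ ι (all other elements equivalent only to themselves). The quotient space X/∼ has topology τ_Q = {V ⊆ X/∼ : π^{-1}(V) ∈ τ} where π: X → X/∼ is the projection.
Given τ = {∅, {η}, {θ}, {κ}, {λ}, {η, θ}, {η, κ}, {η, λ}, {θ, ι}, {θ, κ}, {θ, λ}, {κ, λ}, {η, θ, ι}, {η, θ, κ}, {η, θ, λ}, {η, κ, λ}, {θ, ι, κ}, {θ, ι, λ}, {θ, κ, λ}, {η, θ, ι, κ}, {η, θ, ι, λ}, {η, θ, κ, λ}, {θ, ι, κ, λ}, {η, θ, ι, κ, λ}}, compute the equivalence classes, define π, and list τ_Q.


X/∼ = {[η], [θ], [ι=κ], [λ]}; |τ_Q| = 12.

Equivalence classes: [η], [θ], [ι=κ], [λ].
Quotient map π: X → X/∼ sends η ↦ [η], θ ↦ [θ], ι ↦ [ι=κ], κ ↦ [ι=κ], λ ↦ [λ].
For each subset V ⊆ X/∼, compute π^{-1}(V) ⊆ X and check whether π^{-1}(V) ∈ τ. V is open in τ_Q iff π^{-1}(V) ∈ τ.
  V = {}: π^{-1}(V) = ∅ ∈ τ ✓.
  V = {[η]}: π^{-1}(V) = {η} ∈ τ ✓.
  V = {[θ]}: π^{-1}(V) = {θ} ∈ τ ✓.
  V = {[η], [θ]}: π^{-1}(V) = {η, θ} ∈ τ ✓.
  V = {[ι=κ]}: π^{-1}(V) = {ι, κ} ∉ τ ✗.
  V = {[η], [ι=κ]}: π^{-1}(V) = {η, ι, κ} ∉ τ ✗.
  V = {[θ], [ι=κ]}: π^{-1}(V) = {θ, ι, κ} ∈ τ ✓.
  V = {[η], [θ], [ι=κ]}: π^{-1}(V) = {η, θ, ι, κ} ∈ τ ✓.
  V = {[λ]}: π^{-1}(V) = {λ} ∈ τ ✓.
  V = {[η], [λ]}: π^{-1}(V) = {η, λ} ∈ τ ✓.
  V = {[θ], [λ]}: π^{-1}(V) = {θ, λ} ∈ τ ✓.
  V = {[η], [θ], [λ]}: π^{-1}(V) = {η, θ, λ} ∈ τ ✓.
  V = {[ι=κ], [λ]}: π^{-1}(V) = {ι, κ, λ} ∉ τ ✗.
  V = {[η], [ι=κ], [λ]}: π^{-1}(V) = {η, ι, κ, λ} ∉ τ ✗.
  V = {[θ], [ι=κ], [λ]}: π^{-1}(V) = {θ, ι, κ, λ} ∈ τ ✓.
  V = {[η], [θ], [ι=κ], [λ]}: π^{-1}(V) = {η, θ, ι, κ, λ} ∈ τ ✓.
Open sets in the quotient: τ_Q = {{}, {[η]}, {[θ]}, {[η], [θ]}, {[θ], [ι=κ]}, {[η], [θ], [ι=κ]}, {[λ]}, {[η], [λ]}, {[θ], [λ]}, {[η], [θ], [λ]}, {[θ], [ι=κ], [λ]}, {[η], [θ], [ι=κ], [λ]}} (12 elements).


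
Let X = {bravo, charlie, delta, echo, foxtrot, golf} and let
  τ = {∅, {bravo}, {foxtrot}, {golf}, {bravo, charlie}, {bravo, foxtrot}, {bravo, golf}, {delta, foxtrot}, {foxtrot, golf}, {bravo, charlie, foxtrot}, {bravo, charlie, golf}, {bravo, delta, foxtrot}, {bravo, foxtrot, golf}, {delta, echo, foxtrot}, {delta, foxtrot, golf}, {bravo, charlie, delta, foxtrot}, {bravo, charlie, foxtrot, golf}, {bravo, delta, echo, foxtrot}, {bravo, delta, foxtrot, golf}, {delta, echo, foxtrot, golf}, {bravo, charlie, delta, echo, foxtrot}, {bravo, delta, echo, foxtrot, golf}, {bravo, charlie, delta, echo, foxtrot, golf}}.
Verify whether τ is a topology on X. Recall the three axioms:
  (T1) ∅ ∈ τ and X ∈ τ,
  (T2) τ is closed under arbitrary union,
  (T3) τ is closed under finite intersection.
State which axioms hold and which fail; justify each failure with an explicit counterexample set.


τ is NOT a topology on X.

Axiom (T1): ∅ ∈ τ? Yes; X ∈ τ? Yes.
Axiom (T2/T3): check pairwise unions and intersections of members of τ.
Counterexample for (T2): {golf} ∪ {bravo, charlie, delta, foxtrot} = {bravo, charlie, delta, foxtrot, golf} ∉ τ. Therefore τ is NOT a topology.


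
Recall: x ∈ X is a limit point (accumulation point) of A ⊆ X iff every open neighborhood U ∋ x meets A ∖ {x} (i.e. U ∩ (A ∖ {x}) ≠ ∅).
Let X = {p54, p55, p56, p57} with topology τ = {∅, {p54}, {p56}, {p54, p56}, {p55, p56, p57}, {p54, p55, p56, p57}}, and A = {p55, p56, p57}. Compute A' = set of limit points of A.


A' = {p55, p57}

For each x ∈ X, list the open sets U ∈ τ with x ∈ U, then check whether U ∩ (A ∖ {x}) ≠ ∅ for every such U.
  x = p54: open {p54} ∋ x has {p54} ∩ (A ∖ {p54}) = ∅, so x is NOT a limit point.
  x = p55: opens ∋ x are {p55, p56, p57}, {p54, p55, p56, p57}; each meets A ∖ {p55}, so x IS a limit point.
  x = p56: open {p56} ∋ x has {p56} ∩ (A ∖ {p56}) = ∅, so x is NOT a limit point.
  x = p57: opens ∋ x are {p55, p56, p57}, {p54, p55, p56, p57}; each meets A ∖ {p57}, so x IS a limit point.
Collecting: A' = {p55, p57}.


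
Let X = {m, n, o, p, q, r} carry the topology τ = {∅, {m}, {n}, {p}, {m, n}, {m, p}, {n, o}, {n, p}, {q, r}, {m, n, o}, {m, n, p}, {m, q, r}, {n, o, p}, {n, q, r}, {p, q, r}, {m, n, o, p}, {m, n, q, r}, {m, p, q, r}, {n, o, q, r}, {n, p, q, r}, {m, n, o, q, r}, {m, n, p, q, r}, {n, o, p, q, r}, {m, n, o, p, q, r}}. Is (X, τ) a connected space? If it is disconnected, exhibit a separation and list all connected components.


(X, τ) is disconnected; components = [{m}, {p}, {n, o}, {q, r}].

Find clopen sets (U ∈ τ with X ∖ U ∈ τ):
  U = ∅, X ∖ U = {m, n, o, p, q, r} — both open, so U is clopen.
  U = {m}, X ∖ U = {n, o, p, q, r} — both open, so U is clopen.
  U = {p}, X ∖ U = {m, n, o, q, r} — both open, so U is clopen.
  U = {m, p}, X ∖ U = {n, o, q, r} — both open, so U is clopen.
  U = {n, o}, X ∖ U = {m, p, q, r} — both open, so U is clopen.
  U = {q, r}, X ∖ U = {m, n, o, p} — both open, so U is clopen.
  U = {m, n, o}, X ∖ U = {p, q, r} — both open, so U is clopen.
  U = {m, q, r}, X ∖ U = {n, o, p} — both open, so U is clopen.
  U = {n, o, p}, X ∖ U = {m, q, r} — both open, so U is clopen.
  U = {p, q, r}, X ∖ U = {m, n, o} — both open, so U is clopen.
  U = {m, n, o, p}, X ∖ U = {q, r} — both open, so U is clopen.
  U = {m, p, q, r}, X ∖ U = {n, o} — both open, so U is clopen.
  U = {n, o, q, r}, X ∖ U = {m, p} — both open, so U is clopen.
  U = {m, n, o, q, r}, X ∖ U = {p} — both open, so U is clopen.
  U = {n, o, p, q, r}, X ∖ U = {m} — both open, so U is clopen.
  U = {m, n, o, p, q, r}, X ∖ U = ∅ — both open, so U is clopen.
Nontrivial clopen(s) exist: e.g. {m, q, r}. So (X, τ) is disconnected.
Compute connected components by grouping points that agree on all clopens:
  component: {m}
  component: {p}
  component: {n, o}
  component: {q, r}


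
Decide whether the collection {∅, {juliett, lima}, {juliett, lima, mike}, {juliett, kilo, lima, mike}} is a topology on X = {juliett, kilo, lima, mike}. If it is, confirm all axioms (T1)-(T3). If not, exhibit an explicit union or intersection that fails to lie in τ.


τ IS a topology on X.

Axiom (T1): ∅ ∈ τ? Yes; X ∈ τ? Yes.
Axiom (T2/T3): check pairwise unions and intersections of members of τ.
All pairwise intersections and unions checked — each lies in τ. Therefore τ satisfies (T1), (T2), (T3): it IS a topology on X.


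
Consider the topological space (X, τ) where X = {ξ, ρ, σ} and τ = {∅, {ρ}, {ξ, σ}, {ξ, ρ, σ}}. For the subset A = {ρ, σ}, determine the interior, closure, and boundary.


int(A) = {ρ}, cl(A) = {ξ, ρ, σ}, ∂A = {ξ, σ}.

Closed sets in (X, τ) are complements of opens:
  closed(X, τ) = {∅, {ρ}, {ξ, σ}, {ξ, ρ, σ}}.
int(A) = ⋃ {U ∈ τ : U ⊆ A}. Opens contained in A: ∅, {ρ}.
Taking the union of these: int(A) = {ρ}.
cl(A) = ⋂ {C closed : A ⊆ C}. Closed sets containing A: {ξ, ρ, σ}.
Intersecting these: cl(A) = {ξ, ρ, σ}.
∂A = cl(A) ∖ int(A) = {ξ, ρ, σ} ∖ {ρ} = {ξ, σ}.


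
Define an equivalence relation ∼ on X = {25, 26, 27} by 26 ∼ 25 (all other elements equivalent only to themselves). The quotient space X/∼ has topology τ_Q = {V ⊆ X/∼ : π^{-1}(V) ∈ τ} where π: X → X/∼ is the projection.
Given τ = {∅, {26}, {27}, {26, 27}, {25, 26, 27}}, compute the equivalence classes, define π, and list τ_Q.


X/∼ = {[25=26], [27]}; |τ_Q| = 3.

Equivalence classes: [25=26], [27].
Quotient map π: X → X/∼ sends 25 ↦ [25=26], 26 ↦ [25=26], 27 ↦ [27].
For each subset V ⊆ X/∼, compute π^{-1}(V) ⊆ X and check whether π^{-1}(V) ∈ τ. V is open in τ_Q iff π^{-1}(V) ∈ τ.
  V = {}: π^{-1}(V) = ∅ ∈ τ ✓.
  V = {[25=26]}: π^{-1}(V) = {25, 26} ∉ τ ✗.
  V = {[27]}: π^{-1}(V) = {27} ∈ τ ✓.
  V = {[25=26], [27]}: π^{-1}(V) = {25, 26, 27} ∈ τ ✓.
Open sets in the quotient: τ_Q = {{}, {[27]}, {[25=26], [27]}} (3 elements).


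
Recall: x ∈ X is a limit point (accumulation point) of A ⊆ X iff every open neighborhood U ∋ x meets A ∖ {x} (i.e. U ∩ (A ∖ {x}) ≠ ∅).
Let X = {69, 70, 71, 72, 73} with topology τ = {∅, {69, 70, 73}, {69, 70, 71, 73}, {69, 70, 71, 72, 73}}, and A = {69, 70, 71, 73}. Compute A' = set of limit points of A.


A' = {69, 70, 71, 72, 73}

For each x ∈ X, list the open sets U ∈ τ with x ∈ U, then check whether U ∩ (A ∖ {x}) ≠ ∅ for every such U.
  x = 69: opens ∋ x are {69, 70, 73}, {69, 70, 71, 73}, {69, 70, 71, 72, 73}; each meets A ∖ {69}, so x IS a limit point.
  x = 70: opens ∋ x are {69, 70, 73}, {69, 70, 71, 73}, {69, 70, 71, 72, 73}; each meets A ∖ {70}, so x IS a limit point.
  x = 71: opens ∋ x are {69, 70, 71, 73}, {69, 70, 71, 72, 73}; each meets A ∖ {71}, so x IS a limit point.
  x = 72: opens ∋ x are {69, 70, 71, 72, 73}; each meets A ∖ {72}, so x IS a limit point.
  x = 73: opens ∋ x are {69, 70, 73}, {69, 70, 71, 73}, {69, 70, 71, 72, 73}; each meets A ∖ {73}, so x IS a limit point.
Collecting: A' = {69, 70, 71, 72, 73}.


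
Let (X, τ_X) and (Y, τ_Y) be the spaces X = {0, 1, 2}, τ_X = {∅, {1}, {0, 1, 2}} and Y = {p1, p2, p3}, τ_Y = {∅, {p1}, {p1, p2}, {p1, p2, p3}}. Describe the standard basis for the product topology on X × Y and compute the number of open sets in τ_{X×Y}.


Basis B = {∅ × ∅, {1} × {p1}, {1} × {p1, p2}, {0, 1, 2} × {p1}, {1} × {p1, p2, p3}, {0, 1, 2} × {p1, p2}, {0, 1, 2} × {p1, p2, p3}}; |τ_{X×Y}| = 10.

Enumerate products U × V with U ∈ τ_X, V ∈ τ_Y (deduplicated):
  ∅ × ∅ = {} (∅)
  {1} × {p1} = {(1,p1)}
  {1} × {p1, p2} = {(1,p1), (1,p2)}
  {0, 1, 2} × {p1} = {(0,p1), (1,p1), (2,p1)}
  {1} × {p1, p2, p3} = {(1,p1), (1,p2), (1,p3)}
  {0, 1, 2} × {p1, p2} = {(0,p1), (0,p2), (1,p1), (1,p2), (2,p1), (2,p2)}
  {0, 1, 2} × {p1, p2, p3} = {(0,p1), (0,p2), (0,p3), (1,p1), (1,p2), (1,p3), (2,p1), (2,p2), (2,p3)}
These 7 distinct sets form the basis B.
Close under arbitrary unions to get τ_{X×Y}; counting gives |τ_{X×Y}| = 10.


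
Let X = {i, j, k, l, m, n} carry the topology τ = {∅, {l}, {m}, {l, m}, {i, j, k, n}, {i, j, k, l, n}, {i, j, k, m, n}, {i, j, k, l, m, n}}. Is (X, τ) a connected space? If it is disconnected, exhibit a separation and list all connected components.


(X, τ) is disconnected; components = [{l}, {m}, {i, j, k, n}].

Find clopen sets (U ∈ τ with X ∖ U ∈ τ):
  U = ∅, X ∖ U = {i, j, k, l, m, n} — both open, so U is clopen.
  U = {l}, X ∖ U = {i, j, k, m, n} — both open, so U is clopen.
  U = {m}, X ∖ U = {i, j, k, l, n} — both open, so U is clopen.
  U = {l, m}, X ∖ U = {i, j, k, n} — both open, so U is clopen.
  U = {i, j, k, n}, X ∖ U = {l, m} — both open, so U is clopen.
  U = {i, j, k, l, n}, X ∖ U = {m} — both open, so U is clopen.
  U = {i, j, k, m, n}, X ∖ U = {l} — both open, so U is clopen.
  U = {i, j, k, l, m, n}, X ∖ U = ∅ — both open, so U is clopen.
Nontrivial clopen(s) exist: e.g. {i, j, k, m, n}. So (X, τ) is disconnected.
Compute connected components by grouping points that agree on all clopens:
  component: {l}
  component: {m}
  component: {i, j, k, n}


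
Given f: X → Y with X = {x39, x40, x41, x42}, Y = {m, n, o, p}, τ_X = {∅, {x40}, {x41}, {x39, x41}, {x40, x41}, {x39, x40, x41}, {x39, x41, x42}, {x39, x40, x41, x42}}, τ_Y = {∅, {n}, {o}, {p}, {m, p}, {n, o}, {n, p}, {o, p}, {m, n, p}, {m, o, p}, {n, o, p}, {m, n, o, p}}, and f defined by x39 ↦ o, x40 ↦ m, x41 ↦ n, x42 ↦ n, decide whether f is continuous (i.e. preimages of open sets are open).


f is NOT continuous.

Compute f^{-1}(U) for each U ∈ τ_Y:
  U = ∅: f^{-1}(U) = ∅ ∈ τ_X ✓.
  U = {n}: f^{-1}(U) = {x41, x42} ∉ τ_X ✗.
  U = {o}: f^{-1}(U) = {x39} ∉ τ_X ✗.
  U = {p}: f^{-1}(U) = ∅ ∈ τ_X ✓.
  U = {m, p}: f^{-1}(U) = {x40} ∈ τ_X ✓.
  U = {n, o}: f^{-1}(U) = {x39, x41, x42} ∈ τ_X ✓.
  U = {n, p}: f^{-1}(U) = {x41, x42} ∉ τ_X ✗.
  U = {o, p}: f^{-1}(U) = {x39} ∉ τ_X ✗.
  U = {m, n, p}: f^{-1}(U) = {x40, x41, x42} ∉ τ_X ✗.
  U = {m, o, p}: f^{-1}(U) = {x39, x40} ∉ τ_X ✗.
  U = {n, o, p}: f^{-1}(U) = {x39, x41, x42} ∈ τ_X ✓.
  U = {m, n, o, p}: f^{-1}(U) = {x39, x40, x41, x42} ∈ τ_X ✓.
Found U = {n} with f^{-1}(U) = {x41, x42} not in τ_X. Therefore f is NOT continuous.


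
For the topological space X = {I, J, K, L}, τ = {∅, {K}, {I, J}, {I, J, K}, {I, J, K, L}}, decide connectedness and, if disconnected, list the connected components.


(X, τ) is connected.

Find clopen sets (U ∈ τ with X ∖ U ∈ τ):
  U = ∅, X ∖ U = {I, J, K, L} — both open, so U is clopen.
  U = {I, J, K, L}, X ∖ U = ∅ — both open, so U is clopen.
Only trivial clopens (∅ and X) exist, so (X, τ) is connected.
Compute connected components by grouping points that agree on all clopens:
  component: {I, J, K, L}


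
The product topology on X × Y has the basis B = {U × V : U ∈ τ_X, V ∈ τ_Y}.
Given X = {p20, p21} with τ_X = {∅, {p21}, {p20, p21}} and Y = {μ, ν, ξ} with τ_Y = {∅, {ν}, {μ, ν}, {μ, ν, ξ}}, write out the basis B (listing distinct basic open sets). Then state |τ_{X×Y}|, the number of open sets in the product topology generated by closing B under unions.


Basis B = {∅ × ∅, {p21} × {ν}, {p20, p21} × {ν}, {p21} × {μ, ν}, {p21} × {μ, ν, ξ}, {p20, p21} × {μ, ν}, {p20, p21} × {μ, ν, ξ}}; |τ_{X×Y}| = 10.

Enumerate products U × V with U ∈ τ_X, V ∈ τ_Y (deduplicated):
  ∅ × ∅ = {} (∅)
  {p21} × {ν} = {(p21,ν)}
  {p20, p21} × {ν} = {(p20,ν), (p21,ν)}
  {p21} × {μ, ν} = {(p21,μ), (p21,ν)}
  {p21} × {μ, ν, ξ} = {(p21,μ), (p21,ν), (p21,ξ)}
  {p20, p21} × {μ, ν} = {(p20,μ), (p20,ν), (p21,μ), (p21,ν)}
  {p20, p21} × {μ, ν, ξ} = {(p20,μ), (p20,ν), (p20,ξ), (p21,μ), (p21,ν), (p21,ξ)}
These 7 distinct sets form the basis B.
Close under arbitrary unions to get τ_{X×Y}; counting gives |τ_{X×Y}| = 10.


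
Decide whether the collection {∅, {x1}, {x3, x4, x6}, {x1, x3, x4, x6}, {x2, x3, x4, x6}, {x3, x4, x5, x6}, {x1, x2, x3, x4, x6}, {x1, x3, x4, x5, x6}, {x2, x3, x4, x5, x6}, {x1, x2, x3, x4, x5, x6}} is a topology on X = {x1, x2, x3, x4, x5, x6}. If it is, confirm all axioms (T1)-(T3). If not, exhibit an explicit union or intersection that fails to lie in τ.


τ IS a topology on X.

Axiom (T1): ∅ ∈ τ? Yes; X ∈ τ? Yes.
Axiom (T2/T3): check pairwise unions and intersections of members of τ.
All pairwise intersections and unions checked — each lies in τ. Therefore τ satisfies (T1), (T2), (T3): it IS a topology on X.


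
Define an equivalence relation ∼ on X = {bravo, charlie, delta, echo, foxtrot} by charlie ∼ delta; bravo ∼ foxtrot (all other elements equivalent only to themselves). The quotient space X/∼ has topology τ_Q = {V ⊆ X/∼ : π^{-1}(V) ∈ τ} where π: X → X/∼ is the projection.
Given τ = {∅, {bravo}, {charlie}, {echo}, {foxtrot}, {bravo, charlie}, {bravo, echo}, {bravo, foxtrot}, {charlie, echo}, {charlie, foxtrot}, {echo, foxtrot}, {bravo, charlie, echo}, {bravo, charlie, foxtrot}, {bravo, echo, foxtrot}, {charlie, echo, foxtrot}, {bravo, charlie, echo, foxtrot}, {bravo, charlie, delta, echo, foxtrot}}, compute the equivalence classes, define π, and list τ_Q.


X/∼ = {[bravo=foxtrot], [charlie=delta], [echo]}; |τ_Q| = 5.

Equivalence classes: [bravo=foxtrot], [charlie=delta], [echo].
Quotient map π: X → X/∼ sends bravo ↦ [bravo=foxtrot], charlie ↦ [charlie=delta], delta ↦ [charlie=delta], echo ↦ [echo], foxtrot ↦ [bravo=foxtrot].
For each subset V ⊆ X/∼, compute π^{-1}(V) ⊆ X and check whether π^{-1}(V) ∈ τ. V is open in τ_Q iff π^{-1}(V) ∈ τ.
  V = {}: π^{-1}(V) = ∅ ∈ τ ✓.
  V = {[bravo=foxtrot]}: π^{-1}(V) = {bravo, foxtrot} ∈ τ ✓.
  V = {[charlie=delta]}: π^{-1}(V) = {charlie, delta} ∉ τ ✗.
  V = {[bravo=foxtrot], [charlie=delta]}: π^{-1}(V) = {bravo, charlie, delta, foxtrot} ∉ τ ✗.
  V = {[echo]}: π^{-1}(V) = {echo} ∈ τ ✓.
  V = {[bravo=foxtrot], [echo]}: π^{-1}(V) = {bravo, echo, foxtrot} ∈ τ ✓.
  V = {[charlie=delta], [echo]}: π^{-1}(V) = {charlie, delta, echo} ∉ τ ✗.
  V = {[bravo=foxtrot], [charlie=delta], [echo]}: π^{-1}(V) = {bravo, charlie, delta, echo, foxtrot} ∈ τ ✓.
Open sets in the quotient: τ_Q = {{}, {[bravo=foxtrot]}, {[echo]}, {[bravo=foxtrot], [echo]}, {[bravo=foxtrot], [charlie=delta], [echo]}} (5 elements).
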